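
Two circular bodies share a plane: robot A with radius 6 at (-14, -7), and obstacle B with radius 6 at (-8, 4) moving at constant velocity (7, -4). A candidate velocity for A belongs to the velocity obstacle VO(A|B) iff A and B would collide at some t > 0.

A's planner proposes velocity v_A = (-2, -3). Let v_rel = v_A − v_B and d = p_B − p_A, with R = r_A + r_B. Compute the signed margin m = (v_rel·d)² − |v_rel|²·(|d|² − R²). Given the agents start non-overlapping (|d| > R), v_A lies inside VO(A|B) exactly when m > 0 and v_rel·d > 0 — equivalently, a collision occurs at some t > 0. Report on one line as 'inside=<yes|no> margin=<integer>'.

d = (6, 11),  |d|² = 157;  R = 6+6 = 12,  c = 157−12² = 13
v_rel = (-9, 1),  |v_rel|² = 82;  v_rel·d = (-9)·(6) + (1)·(11) = -43
82·t² + 86·t + 13 = 0  ⇒  m = (-43)² − 82·13 = 783
m = 783 > 0,  v_rel·d = -43 < 0  ⇒  outside

inside=no margin=783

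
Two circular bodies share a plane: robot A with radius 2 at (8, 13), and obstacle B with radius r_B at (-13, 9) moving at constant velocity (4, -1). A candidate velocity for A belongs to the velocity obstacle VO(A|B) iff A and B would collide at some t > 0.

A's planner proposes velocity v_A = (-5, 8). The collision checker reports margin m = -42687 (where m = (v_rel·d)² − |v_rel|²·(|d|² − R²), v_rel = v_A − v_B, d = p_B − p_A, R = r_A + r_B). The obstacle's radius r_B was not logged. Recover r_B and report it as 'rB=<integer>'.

m = -42687
d = (-21, -4);  v_rel = (-9, 9),  |v_rel|² = 162
v_rel×d = (-9)·(-4) − (9)·(-21) = 225
since m = R²·162 − 225²:  R² = (50625 + -42687) / 162 = 49
R = √49 = 7  ⇒  r_B = 7 − 2 = 5

rB=5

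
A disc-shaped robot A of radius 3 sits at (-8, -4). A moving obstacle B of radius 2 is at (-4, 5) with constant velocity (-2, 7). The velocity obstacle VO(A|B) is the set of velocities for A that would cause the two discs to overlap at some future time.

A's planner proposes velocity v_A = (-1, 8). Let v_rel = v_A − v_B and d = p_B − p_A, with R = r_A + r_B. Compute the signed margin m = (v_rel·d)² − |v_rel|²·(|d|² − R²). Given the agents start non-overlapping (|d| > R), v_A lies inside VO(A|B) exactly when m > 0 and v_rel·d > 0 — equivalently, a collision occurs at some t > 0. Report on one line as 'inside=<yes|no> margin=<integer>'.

d = (4, 9),  |d|² = 97;  R = 3+2 = 5,  c = 97−5² = 72
v_rel = (1, 1),  |v_rel|² = 2;  v_rel·d = (1)·(4) + (1)·(9) = 13
2·t² − 26·t + 72 = 0  ⇒  m = 13² − 2·72 = 25
m = 25 > 0,  v_rel·d = 13 > 0  ⇒  inside

inside=yes margin=25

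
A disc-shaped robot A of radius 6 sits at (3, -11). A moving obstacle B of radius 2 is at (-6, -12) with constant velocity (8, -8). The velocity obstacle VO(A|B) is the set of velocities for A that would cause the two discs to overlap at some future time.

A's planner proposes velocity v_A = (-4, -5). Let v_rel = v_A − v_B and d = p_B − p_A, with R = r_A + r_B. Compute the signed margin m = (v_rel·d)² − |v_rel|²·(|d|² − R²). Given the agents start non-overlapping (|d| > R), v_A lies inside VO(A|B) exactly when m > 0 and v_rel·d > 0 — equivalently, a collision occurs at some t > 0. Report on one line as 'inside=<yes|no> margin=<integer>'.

d = (-9, -1),  |d|² = 82;  R = 6+2 = 8,  c = 82−8² = 18
v_rel = (-12, 3),  |v_rel|² = 153;  v_rel·d = (-12)·(-9) + (3)·(-1) = 105
153·t² − 210·t + 18 = 0  ⇒  m = 105² − 153·18 = 8271
m = 8271 > 0,  v_rel·d = 105 > 0  ⇒  inside

inside=yes margin=8271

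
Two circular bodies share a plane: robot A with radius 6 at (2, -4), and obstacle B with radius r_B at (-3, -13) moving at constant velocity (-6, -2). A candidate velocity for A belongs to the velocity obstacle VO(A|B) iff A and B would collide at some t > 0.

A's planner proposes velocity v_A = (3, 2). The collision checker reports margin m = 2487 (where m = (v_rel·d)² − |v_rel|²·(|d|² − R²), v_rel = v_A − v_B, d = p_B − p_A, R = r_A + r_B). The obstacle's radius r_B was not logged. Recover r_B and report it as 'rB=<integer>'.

m = 2487
d = (-5, -9);  v_rel = (9, 4),  |v_rel|² = 97
v_rel×d = (9)·(-9) − (4)·(-5) = -61
since m = R²·97 − (-61)²:  R² = (3721 + 2487) / 97 = 64
R = √64 = 8  ⇒  r_B = 8 − 6 = 2

rB=2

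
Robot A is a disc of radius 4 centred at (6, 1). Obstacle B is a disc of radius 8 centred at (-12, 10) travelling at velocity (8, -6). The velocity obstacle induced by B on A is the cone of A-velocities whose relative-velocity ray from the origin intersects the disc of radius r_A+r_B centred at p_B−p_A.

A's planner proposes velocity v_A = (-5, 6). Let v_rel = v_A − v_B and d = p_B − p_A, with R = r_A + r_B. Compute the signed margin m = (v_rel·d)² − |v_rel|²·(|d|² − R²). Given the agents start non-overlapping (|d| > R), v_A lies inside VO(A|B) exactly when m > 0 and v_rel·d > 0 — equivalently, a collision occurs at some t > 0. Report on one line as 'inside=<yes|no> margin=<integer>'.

d = (-18, 9),  |d|² = 405;  R = 4+8 = 12,  c = 405−12² = 261
v_rel = (-13, 12),  |v_rel|² = 313;  v_rel·d = (-13)·(-18) + (12)·(9) = 342
313·t² − 684·t + 261 = 0  ⇒  m = 342² − 313·261 = 35271
m = 35271 > 0,  v_rel·d = 342 > 0  ⇒  inside

inside=yes margin=35271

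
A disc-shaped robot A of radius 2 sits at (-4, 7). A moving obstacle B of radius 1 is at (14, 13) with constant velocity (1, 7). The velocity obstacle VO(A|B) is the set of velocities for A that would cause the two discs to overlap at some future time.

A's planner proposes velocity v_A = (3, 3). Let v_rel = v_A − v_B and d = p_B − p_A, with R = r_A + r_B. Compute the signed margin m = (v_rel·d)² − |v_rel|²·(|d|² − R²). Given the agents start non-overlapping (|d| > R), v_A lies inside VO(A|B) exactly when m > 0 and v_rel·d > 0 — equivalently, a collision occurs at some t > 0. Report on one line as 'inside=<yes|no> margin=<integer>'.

d = (18, 6),  |d|² = 360;  R = 2+1 = 3,  c = 360−3² = 351
v_rel = (2, -4),  |v_rel|² = 20;  v_rel·d = (2)·(18) + (-4)·(6) = 12
20·t² − 24·t + 351 = 0  ⇒  m = 12² − 20·351 = -6876
m = -6876 < 0,  v_rel·d = 12 > 0  ⇒  outside

inside=no margin=-6876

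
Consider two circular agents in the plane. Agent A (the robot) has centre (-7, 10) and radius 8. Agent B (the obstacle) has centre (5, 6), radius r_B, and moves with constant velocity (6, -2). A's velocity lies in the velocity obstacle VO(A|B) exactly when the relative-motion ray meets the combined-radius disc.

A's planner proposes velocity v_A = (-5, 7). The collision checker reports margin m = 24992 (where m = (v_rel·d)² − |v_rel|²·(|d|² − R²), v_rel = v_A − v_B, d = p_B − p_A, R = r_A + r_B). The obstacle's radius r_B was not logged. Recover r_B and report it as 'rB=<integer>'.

m = 24992
d = (12, -4);  v_rel = (-11, 9),  |v_rel|² = 202
v_rel×d = (-11)·(-4) − (9)·(12) = -64
since m = R²·202 − (-64)²:  R² = (4096 + 24992) / 202 = 144
R = √144 = 12  ⇒  r_B = 12 − 8 = 4

rB=4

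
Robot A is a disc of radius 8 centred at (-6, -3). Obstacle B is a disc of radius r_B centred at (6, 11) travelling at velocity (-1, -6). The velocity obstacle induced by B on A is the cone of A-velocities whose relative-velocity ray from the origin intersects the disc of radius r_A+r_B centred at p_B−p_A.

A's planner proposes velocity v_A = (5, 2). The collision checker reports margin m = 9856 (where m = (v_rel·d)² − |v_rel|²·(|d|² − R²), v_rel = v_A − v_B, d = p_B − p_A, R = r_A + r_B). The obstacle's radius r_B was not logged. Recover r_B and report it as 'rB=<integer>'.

m = 9856
d = (12, 14);  v_rel = (6, 8),  |v_rel|² = 100
v_rel×d = (6)·(14) − (8)·(12) = -12
since m = R²·100 − (-12)²:  R² = (144 + 9856) / 100 = 100
R = √100 = 10  ⇒  r_B = 10 − 8 = 2

rB=2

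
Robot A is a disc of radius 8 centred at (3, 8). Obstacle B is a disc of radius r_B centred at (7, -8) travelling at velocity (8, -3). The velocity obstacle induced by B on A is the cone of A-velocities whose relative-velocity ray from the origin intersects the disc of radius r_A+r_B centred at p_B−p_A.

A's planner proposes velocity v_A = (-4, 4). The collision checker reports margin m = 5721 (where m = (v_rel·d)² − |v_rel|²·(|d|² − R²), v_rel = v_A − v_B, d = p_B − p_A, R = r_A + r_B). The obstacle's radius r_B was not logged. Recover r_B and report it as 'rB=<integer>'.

m = 5721
d = (4, -16);  v_rel = (-12, 7),  |v_rel|² = 193
v_rel×d = (-12)·(-16) − (7)·(4) = 164
since m = R²·193 − 164²:  R² = (26896 + 5721) / 193 = 169
R = √169 = 13  ⇒  r_B = 13 − 8 = 5

rB=5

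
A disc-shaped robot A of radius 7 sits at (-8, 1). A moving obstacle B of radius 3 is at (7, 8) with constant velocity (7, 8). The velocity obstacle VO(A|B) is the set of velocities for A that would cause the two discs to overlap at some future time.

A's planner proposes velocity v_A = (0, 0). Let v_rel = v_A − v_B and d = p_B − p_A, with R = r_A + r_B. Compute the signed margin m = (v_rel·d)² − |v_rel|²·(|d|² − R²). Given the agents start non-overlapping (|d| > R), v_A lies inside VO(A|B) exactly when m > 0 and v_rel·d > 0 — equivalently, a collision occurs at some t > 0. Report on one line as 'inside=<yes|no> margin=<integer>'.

d = (15, 7),  |d|² = 274;  R = 7+3 = 10,  c = 274−10² = 174
v_rel = (-7, -8),  |v_rel|² = 113;  v_rel·d = (-7)·(15) + (-8)·(7) = -161
113·t² + 322·t + 174 = 0  ⇒  m = (-161)² − 113·174 = 6259
m = 6259 > 0,  v_rel·d = -161 < 0  ⇒  outside

inside=no margin=6259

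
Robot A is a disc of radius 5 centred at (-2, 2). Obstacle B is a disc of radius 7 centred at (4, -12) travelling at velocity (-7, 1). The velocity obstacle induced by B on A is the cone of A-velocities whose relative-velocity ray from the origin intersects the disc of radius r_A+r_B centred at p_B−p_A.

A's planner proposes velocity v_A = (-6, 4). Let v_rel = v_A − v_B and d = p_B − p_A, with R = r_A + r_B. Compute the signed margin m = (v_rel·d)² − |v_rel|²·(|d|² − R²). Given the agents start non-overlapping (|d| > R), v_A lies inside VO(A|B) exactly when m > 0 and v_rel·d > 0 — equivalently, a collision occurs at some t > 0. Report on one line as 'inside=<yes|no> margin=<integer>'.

d = (6, -14),  |d|² = 232;  R = 5+7 = 12,  c = 232−12² = 88
v_rel = (1, 3),  |v_rel|² = 10;  v_rel·d = (1)·(6) + (3)·(-14) = -36
10·t² + 72·t + 88 = 0  ⇒  m = (-36)² − 10·88 = 416
m = 416 > 0,  v_rel·d = -36 < 0  ⇒  outside

inside=no margin=416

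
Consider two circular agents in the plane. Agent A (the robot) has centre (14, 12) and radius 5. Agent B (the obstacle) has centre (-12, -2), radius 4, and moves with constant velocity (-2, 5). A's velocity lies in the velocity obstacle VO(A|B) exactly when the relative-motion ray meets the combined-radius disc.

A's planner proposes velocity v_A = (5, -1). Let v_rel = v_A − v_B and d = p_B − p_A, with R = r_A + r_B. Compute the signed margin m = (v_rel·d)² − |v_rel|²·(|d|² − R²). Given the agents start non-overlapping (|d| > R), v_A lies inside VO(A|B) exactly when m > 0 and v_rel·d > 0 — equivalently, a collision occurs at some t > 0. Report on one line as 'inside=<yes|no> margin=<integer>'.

d = (-26, -14),  |d|² = 872;  R = 5+4 = 9,  c = 872−9² = 791
v_rel = (7, -6),  |v_rel|² = 85;  v_rel·d = (7)·(-26) + (-6)·(-14) = -98
85·t² + 196·t + 791 = 0  ⇒  m = (-98)² − 85·791 = -57631
m = -57631 < 0,  v_rel·d = -98 < 0  ⇒  outside

inside=no margin=-57631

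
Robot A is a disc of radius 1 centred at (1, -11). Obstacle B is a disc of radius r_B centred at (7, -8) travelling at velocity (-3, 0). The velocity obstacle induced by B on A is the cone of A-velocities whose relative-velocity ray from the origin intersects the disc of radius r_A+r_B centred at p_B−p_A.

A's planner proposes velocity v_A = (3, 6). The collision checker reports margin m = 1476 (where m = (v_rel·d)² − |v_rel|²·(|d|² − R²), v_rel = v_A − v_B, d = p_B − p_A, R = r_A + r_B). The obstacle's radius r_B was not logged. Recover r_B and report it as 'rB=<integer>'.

m = 1476
d = (6, 3);  v_rel = (6, 6),  |v_rel|² = 72
v_rel×d = (6)·(3) − (6)·(6) = -18
since m = R²·72 − (-18)²:  R² = (324 + 1476) / 72 = 25
R = √25 = 5  ⇒  r_B = 5 − 1 = 4

rB=4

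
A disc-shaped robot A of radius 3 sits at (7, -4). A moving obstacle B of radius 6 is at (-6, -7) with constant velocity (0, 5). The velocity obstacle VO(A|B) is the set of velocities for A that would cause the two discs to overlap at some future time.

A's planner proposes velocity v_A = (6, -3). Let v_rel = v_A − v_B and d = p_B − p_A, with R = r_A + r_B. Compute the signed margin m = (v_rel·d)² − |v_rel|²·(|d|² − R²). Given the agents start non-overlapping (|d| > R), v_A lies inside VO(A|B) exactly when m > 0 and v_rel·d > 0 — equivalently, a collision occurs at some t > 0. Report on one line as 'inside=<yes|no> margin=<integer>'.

d = (-13, -3),  |d|² = 178;  R = 3+6 = 9,  c = 178−9² = 97
v_rel = (6, -8),  |v_rel|² = 100;  v_rel·d = (6)·(-13) + (-8)·(-3) = -54
100·t² + 108·t + 97 = 0  ⇒  m = (-54)² − 100·97 = -6784
m = -6784 < 0,  v_rel·d = -54 < 0  ⇒  outside

inside=no margin=-6784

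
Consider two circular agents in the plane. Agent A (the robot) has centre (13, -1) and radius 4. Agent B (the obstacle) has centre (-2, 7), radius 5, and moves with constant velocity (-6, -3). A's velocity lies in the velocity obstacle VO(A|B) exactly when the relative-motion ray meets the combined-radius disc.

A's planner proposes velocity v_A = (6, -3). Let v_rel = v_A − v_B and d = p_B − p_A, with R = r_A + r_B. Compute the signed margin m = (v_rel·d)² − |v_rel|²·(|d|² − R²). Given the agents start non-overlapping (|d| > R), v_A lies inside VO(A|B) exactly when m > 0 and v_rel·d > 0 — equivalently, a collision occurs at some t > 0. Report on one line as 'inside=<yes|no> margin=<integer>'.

d = (-15, 8),  |d|² = 289;  R = 4+5 = 9,  c = 289−9² = 208
v_rel = (12, 0),  |v_rel|² = 144;  v_rel·d = (12)·(-15) + (0)·(8) = -180
144·t² + 360·t + 208 = 0  ⇒  m = (-180)² − 144·208 = 2448
m = 2448 > 0,  v_rel·d = -180 < 0  ⇒  outside

inside=no margin=2448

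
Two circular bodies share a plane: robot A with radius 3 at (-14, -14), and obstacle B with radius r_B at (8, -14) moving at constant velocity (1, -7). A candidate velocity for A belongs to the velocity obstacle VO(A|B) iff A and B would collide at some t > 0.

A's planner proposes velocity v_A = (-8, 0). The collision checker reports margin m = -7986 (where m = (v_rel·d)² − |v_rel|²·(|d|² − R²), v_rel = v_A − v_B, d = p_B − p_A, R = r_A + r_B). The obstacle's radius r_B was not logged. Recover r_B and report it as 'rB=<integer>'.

m = -7986
d = (22, 0);  v_rel = (-9, 7),  |v_rel|² = 130
v_rel×d = (-9)·(0) − (7)·(22) = -154
since m = R²·130 − (-154)²:  R² = (23716 + -7986) / 130 = 121
R = √121 = 11  ⇒  r_B = 11 − 3 = 8

rB=8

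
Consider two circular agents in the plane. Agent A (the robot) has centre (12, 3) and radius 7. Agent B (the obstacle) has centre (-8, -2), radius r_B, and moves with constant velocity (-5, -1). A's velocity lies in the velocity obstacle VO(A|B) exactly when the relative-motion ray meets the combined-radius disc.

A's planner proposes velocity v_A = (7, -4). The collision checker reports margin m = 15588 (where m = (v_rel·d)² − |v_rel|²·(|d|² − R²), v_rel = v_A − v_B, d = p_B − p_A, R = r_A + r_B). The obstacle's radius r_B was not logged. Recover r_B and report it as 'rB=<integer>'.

m = 15588
d = (-20, -5);  v_rel = (12, -3),  |v_rel|² = 153
v_rel×d = (12)·(-5) − (-3)·(-20) = -120
since m = R²·153 − (-120)²:  R² = (14400 + 15588) / 153 = 196
R = √196 = 14  ⇒  r_B = 14 − 7 = 7

rB=7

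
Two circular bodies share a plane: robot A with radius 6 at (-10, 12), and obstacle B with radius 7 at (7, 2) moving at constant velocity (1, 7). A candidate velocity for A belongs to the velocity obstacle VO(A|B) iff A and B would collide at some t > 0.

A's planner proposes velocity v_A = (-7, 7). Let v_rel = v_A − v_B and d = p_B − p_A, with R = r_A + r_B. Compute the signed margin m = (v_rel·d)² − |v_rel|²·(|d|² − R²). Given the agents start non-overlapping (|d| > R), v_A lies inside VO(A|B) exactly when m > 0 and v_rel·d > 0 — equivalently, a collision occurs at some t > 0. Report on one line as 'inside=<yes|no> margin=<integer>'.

d = (17, -10),  |d|² = 389;  R = 6+7 = 13,  c = 389−13² = 220
v_rel = (-8, 0),  |v_rel|² = 64;  v_rel·d = (-8)·(17) + (0)·(-10) = -136
64·t² + 272·t + 220 = 0  ⇒  m = (-136)² − 64·220 = 4416
m = 4416 > 0,  v_rel·d = -136 < 0  ⇒  outside

inside=no margin=4416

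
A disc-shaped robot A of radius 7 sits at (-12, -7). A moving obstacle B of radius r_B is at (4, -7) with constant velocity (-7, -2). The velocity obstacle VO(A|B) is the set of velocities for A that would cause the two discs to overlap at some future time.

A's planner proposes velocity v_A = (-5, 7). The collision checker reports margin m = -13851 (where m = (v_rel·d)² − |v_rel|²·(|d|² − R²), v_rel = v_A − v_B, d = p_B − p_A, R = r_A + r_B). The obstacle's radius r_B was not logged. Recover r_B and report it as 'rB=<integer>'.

m = -13851
d = (16, 0);  v_rel = (2, 9),  |v_rel|² = 85
v_rel×d = (2)·(0) − (9)·(16) = -144
since m = R²·85 − (-144)²:  R² = (20736 + -13851) / 85 = 81
R = √81 = 9  ⇒  r_B = 9 − 7 = 2

rB=2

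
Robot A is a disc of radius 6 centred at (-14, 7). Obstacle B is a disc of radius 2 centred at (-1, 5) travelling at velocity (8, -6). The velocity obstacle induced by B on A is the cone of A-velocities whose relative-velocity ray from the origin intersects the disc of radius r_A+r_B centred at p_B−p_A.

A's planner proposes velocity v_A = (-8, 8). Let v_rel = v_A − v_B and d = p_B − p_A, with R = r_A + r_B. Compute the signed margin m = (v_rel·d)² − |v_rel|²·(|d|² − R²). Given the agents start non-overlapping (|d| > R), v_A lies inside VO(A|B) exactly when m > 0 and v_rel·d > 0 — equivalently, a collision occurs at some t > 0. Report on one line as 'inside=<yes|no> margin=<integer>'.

d = (13, -2),  |d|² = 173;  R = 6+2 = 8,  c = 173−8² = 109
v_rel = (-16, 14),  |v_rel|² = 452;  v_rel·d = (-16)·(13) + (14)·(-2) = -236
452·t² + 472·t + 109 = 0  ⇒  m = (-236)² − 452·109 = 6428
m = 6428 > 0,  v_rel·d = -236 < 0  ⇒  outside

inside=no margin=6428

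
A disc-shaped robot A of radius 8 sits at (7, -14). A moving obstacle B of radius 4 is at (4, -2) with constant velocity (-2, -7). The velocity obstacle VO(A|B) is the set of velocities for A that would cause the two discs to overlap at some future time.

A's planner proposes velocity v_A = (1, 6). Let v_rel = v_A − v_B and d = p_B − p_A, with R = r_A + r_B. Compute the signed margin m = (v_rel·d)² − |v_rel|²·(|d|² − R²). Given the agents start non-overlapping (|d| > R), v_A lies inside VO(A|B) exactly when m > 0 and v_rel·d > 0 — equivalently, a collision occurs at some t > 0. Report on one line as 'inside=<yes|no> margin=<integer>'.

d = (-3, 12),  |d|² = 153;  R = 8+4 = 12,  c = 153−12² = 9
v_rel = (3, 13),  |v_rel|² = 178;  v_rel·d = (3)·(-3) + (13)·(12) = 147
178·t² − 294·t + 9 = 0  ⇒  m = 147² − 178·9 = 20007
m = 20007 > 0,  v_rel·d = 147 > 0  ⇒  inside

inside=yes margin=20007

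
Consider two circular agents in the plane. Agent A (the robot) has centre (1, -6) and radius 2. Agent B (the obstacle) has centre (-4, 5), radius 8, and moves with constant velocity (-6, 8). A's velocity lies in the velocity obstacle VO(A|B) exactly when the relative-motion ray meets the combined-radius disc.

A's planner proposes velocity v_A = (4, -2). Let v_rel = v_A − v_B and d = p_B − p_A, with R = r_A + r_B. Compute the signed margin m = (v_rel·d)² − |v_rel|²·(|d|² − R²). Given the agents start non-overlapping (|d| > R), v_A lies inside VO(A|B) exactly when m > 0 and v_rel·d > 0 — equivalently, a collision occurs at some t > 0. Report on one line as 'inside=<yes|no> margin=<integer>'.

d = (-5, 11),  |d|² = 146;  R = 2+8 = 10,  c = 146−10² = 46
v_rel = (10, -10),  |v_rel|² = 200;  v_rel·d = (10)·(-5) + (-10)·(11) = -160
200·t² + 320·t + 46 = 0  ⇒  m = (-160)² − 200·46 = 16400
m = 16400 > 0,  v_rel·d = -160 < 0  ⇒  outside

inside=no margin=16400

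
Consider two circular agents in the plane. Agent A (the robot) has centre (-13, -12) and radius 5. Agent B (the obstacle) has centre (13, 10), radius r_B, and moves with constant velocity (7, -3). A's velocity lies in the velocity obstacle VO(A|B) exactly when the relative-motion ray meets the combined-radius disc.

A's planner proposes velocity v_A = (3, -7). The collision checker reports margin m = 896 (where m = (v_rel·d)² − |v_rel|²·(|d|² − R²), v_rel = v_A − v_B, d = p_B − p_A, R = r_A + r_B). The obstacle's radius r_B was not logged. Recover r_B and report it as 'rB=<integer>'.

m = 896
d = (26, 22);  v_rel = (-4, -4),  |v_rel|² = 32
v_rel×d = (-4)·(22) − (-4)·(26) = 16
since m = R²·32 − 16²:  R² = (256 + 896) / 32 = 36
R = √36 = 6  ⇒  r_B = 6 − 5 = 1

rB=1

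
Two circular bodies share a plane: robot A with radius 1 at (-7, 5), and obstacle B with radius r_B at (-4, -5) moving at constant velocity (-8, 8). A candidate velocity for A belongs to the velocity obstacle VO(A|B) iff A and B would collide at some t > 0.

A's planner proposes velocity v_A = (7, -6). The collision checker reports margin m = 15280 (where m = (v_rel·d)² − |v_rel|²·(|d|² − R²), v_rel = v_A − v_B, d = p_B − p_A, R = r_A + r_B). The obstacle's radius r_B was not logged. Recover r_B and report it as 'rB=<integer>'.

m = 15280
d = (3, -10);  v_rel = (15, -14),  |v_rel|² = 421
v_rel×d = (15)·(-10) − (-14)·(3) = -108
since m = R²·421 − (-108)²:  R² = (11664 + 15280) / 421 = 64
R = √64 = 8  ⇒  r_B = 8 − 1 = 7

rB=7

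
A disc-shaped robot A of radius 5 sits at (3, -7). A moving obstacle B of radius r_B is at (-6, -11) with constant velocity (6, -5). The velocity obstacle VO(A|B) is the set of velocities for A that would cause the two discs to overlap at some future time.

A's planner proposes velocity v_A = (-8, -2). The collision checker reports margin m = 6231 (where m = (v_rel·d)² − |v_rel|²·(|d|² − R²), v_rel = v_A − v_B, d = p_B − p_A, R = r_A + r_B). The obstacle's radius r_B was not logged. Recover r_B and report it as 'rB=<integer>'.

m = 6231
d = (-9, -4);  v_rel = (-14, 3),  |v_rel|² = 205
v_rel×d = (-14)·(-4) − (3)·(-9) = 83
since m = R²·205 − 83²:  R² = (6889 + 6231) / 205 = 64
R = √64 = 8  ⇒  r_B = 8 − 5 = 3

rB=3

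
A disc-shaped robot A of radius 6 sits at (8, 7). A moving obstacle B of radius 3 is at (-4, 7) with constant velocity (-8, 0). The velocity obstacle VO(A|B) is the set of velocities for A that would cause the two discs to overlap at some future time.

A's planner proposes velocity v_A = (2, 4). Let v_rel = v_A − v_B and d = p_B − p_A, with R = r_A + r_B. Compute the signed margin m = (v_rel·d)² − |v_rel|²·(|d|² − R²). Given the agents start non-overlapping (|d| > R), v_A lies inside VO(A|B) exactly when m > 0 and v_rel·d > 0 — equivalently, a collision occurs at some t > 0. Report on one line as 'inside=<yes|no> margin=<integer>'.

d = (-12, 0),  |d|² = 144;  R = 6+3 = 9,  c = 144−9² = 63
v_rel = (10, 4),  |v_rel|² = 116;  v_rel·d = (10)·(-12) + (4)·(0) = -120
116·t² + 240·t + 63 = 0  ⇒  m = (-120)² − 116·63 = 7092
m = 7092 > 0,  v_rel·d = -120 < 0  ⇒  outside

inside=no margin=7092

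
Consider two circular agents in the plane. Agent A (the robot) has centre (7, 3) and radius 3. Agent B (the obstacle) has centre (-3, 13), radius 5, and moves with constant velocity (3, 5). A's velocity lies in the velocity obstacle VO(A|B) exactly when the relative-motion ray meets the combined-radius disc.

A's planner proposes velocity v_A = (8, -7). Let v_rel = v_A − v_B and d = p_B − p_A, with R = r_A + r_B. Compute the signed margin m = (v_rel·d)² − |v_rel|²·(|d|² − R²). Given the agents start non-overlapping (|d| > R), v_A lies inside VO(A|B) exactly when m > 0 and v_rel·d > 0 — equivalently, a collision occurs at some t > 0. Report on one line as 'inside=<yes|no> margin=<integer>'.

d = (-10, 10),  |d|² = 200;  R = 3+5 = 8,  c = 200−8² = 136
v_rel = (5, -12),  |v_rel|² = 169;  v_rel·d = (5)·(-10) + (-12)·(10) = -170
169·t² + 340·t + 136 = 0  ⇒  m = (-170)² − 169·136 = 5916
m = 5916 > 0,  v_rel·d = -170 < 0  ⇒  outside

inside=no margin=5916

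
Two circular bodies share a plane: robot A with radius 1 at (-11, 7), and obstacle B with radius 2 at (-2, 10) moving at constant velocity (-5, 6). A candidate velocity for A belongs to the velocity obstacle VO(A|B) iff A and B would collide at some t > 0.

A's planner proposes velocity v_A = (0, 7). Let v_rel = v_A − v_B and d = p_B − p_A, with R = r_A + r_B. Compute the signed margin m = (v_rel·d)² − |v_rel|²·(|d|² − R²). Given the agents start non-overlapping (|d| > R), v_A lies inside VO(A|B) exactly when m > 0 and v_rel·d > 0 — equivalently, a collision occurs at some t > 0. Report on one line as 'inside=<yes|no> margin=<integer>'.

d = (9, 3),  |d|² = 90;  R = 1+2 = 3,  c = 90−3² = 81
v_rel = (5, 1),  |v_rel|² = 26;  v_rel·d = (5)·(9) + (1)·(3) = 48
26·t² − 96·t + 81 = 0  ⇒  m = 48² − 26·81 = 198
m = 198 > 0,  v_rel·d = 48 > 0  ⇒  inside

inside=yes margin=198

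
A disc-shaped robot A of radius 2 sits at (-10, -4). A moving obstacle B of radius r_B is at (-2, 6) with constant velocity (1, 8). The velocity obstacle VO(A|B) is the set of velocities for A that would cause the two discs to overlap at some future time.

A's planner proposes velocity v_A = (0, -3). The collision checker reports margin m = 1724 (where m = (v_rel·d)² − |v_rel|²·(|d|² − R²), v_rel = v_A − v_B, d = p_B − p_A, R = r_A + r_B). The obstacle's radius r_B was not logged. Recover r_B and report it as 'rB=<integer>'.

m = 1724
d = (8, 10);  v_rel = (-1, -11),  |v_rel|² = 122
v_rel×d = (-1)·(10) − (-11)·(8) = 78
since m = R²·122 − 78²:  R² = (6084 + 1724) / 122 = 64
R = √64 = 8  ⇒  r_B = 8 − 2 = 6

rB=6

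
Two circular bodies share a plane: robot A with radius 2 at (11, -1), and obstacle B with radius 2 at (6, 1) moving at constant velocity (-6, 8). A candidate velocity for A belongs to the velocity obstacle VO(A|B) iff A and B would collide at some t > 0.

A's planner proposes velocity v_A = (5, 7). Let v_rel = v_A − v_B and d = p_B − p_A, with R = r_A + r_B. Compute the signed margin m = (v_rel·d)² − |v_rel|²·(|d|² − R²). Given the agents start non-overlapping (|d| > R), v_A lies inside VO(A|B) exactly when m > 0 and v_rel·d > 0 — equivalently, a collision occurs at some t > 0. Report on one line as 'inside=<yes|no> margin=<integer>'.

d = (-5, 2),  |d|² = 29;  R = 2+2 = 4,  c = 29−4² = 13
v_rel = (11, -1),  |v_rel|² = 122;  v_rel·d = (11)·(-5) + (-1)·(2) = -57
122·t² + 114·t + 13 = 0  ⇒  m = (-57)² − 122·13 = 1663
m = 1663 > 0,  v_rel·d = -57 < 0  ⇒  outside

inside=no margin=1663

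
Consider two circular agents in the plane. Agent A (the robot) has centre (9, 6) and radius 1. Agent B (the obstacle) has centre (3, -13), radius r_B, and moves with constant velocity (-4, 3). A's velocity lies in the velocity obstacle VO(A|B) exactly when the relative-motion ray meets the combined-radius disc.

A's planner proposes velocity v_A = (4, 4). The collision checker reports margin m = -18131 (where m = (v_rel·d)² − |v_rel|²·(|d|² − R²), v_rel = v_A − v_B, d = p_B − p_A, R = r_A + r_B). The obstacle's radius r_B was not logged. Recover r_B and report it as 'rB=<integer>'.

m = -18131
d = (-6, -19);  v_rel = (8, 1),  |v_rel|² = 65
v_rel×d = (8)·(-19) − (1)·(-6) = -146
since m = R²·65 − (-146)²:  R² = (21316 + -18131) / 65 = 49
R = √49 = 7  ⇒  r_B = 7 − 1 = 6

rB=6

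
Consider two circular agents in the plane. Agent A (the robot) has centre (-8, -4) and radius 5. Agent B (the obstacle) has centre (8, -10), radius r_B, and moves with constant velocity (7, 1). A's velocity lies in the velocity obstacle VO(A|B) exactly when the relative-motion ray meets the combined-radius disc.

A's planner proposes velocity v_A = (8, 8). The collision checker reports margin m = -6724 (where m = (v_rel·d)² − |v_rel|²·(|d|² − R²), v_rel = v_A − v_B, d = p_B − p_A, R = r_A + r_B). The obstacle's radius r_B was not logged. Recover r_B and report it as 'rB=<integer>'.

m = -6724
d = (16, -6);  v_rel = (1, 7),  |v_rel|² = 50
v_rel×d = (1)·(-6) − (7)·(16) = -118
since m = R²·50 − (-118)²:  R² = (13924 + -6724) / 50 = 144
R = √144 = 12  ⇒  r_B = 12 − 5 = 7

rB=7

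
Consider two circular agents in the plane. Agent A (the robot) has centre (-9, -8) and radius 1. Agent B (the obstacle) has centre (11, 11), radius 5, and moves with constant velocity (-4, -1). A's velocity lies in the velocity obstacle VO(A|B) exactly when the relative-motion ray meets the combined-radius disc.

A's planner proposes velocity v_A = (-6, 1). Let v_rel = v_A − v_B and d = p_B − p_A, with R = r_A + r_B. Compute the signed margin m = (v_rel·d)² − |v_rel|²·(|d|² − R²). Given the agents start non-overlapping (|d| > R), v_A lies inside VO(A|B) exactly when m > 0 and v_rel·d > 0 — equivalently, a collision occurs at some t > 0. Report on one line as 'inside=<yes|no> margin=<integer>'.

d = (20, 19),  |d|² = 761;  R = 1+5 = 6,  c = 761−6² = 725
v_rel = (-2, 2),  |v_rel|² = 8;  v_rel·d = (-2)·(20) + (2)·(19) = -2
8·t² + 4·t + 725 = 0  ⇒  m = (-2)² − 8·725 = -5796
m = -5796 < 0,  v_rel·d = -2 < 0  ⇒  outside

inside=no margin=-5796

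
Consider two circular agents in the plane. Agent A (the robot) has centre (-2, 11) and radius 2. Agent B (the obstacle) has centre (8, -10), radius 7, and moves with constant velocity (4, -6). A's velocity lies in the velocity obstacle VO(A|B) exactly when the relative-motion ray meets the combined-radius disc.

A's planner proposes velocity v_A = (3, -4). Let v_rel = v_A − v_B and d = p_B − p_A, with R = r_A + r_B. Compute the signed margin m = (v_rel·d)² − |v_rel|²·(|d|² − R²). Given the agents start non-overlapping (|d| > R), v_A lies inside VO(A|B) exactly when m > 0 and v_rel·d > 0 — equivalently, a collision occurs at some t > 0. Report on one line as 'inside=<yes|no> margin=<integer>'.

d = (10, -21),  |d|² = 541;  R = 2+7 = 9,  c = 541−9² = 460
v_rel = (-1, 2),  |v_rel|² = 5;  v_rel·d = (-1)·(10) + (2)·(-21) = -52
5·t² + 104·t + 460 = 0  ⇒  m = (-52)² − 5·460 = 404
m = 404 > 0,  v_rel·d = -52 < 0  ⇒  outside

inside=no margin=404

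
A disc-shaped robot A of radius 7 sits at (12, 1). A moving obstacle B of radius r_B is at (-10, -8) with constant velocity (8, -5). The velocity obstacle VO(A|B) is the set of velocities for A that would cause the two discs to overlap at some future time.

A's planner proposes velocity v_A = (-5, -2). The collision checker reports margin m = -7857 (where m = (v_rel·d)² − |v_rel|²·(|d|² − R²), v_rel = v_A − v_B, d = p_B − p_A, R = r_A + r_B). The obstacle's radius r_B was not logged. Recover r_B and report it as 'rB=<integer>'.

m = -7857
d = (-22, -9);  v_rel = (-13, 3),  |v_rel|² = 178
v_rel×d = (-13)·(-9) − (3)·(-22) = 183
since m = R²·178 − 183²:  R² = (33489 + -7857) / 178 = 144
R = √144 = 12  ⇒  r_B = 12 − 7 = 5

rB=5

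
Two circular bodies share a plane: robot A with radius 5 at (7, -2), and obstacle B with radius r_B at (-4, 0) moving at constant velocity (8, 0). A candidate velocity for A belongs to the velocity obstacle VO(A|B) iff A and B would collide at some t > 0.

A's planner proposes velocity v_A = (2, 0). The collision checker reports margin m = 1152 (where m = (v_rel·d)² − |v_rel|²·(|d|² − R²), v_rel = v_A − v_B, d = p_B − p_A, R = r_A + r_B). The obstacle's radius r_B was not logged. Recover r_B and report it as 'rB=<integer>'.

m = 1152
d = (-11, 2);  v_rel = (-6, 0),  |v_rel|² = 36
v_rel×d = (-6)·(2) − (0)·(-11) = -12
since m = R²·36 − (-12)²:  R² = (144 + 1152) / 36 = 36
R = √36 = 6  ⇒  r_B = 6 − 5 = 1

rB=1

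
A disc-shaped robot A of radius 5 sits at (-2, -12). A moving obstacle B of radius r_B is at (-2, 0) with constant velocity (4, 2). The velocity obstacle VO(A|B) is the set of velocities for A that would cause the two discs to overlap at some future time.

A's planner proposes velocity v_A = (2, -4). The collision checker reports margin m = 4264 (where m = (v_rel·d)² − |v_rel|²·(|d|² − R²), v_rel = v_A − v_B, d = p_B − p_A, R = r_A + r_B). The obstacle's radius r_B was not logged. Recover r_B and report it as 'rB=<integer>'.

m = 4264
d = (0, 12);  v_rel = (-2, -6),  |v_rel|² = 40
v_rel×d = (-2)·(12) − (-6)·(0) = -24
since m = R²·40 − (-24)²:  R² = (576 + 4264) / 40 = 121
R = √121 = 11  ⇒  r_B = 11 − 5 = 6

rB=6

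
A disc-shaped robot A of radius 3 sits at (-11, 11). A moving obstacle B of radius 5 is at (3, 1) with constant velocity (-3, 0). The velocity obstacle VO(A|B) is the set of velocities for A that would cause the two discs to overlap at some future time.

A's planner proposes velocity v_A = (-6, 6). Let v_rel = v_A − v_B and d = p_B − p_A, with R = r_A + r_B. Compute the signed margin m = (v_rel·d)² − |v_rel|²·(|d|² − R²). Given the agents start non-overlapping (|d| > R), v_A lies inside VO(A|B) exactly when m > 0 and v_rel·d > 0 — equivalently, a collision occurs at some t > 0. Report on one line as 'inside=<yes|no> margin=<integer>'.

d = (14, -10),  |d|² = 296;  R = 3+5 = 8,  c = 296−8² = 232
v_rel = (-3, 6),  |v_rel|² = 45;  v_rel·d = (-3)·(14) + (6)·(-10) = -102
45·t² + 204·t + 232 = 0  ⇒  m = (-102)² − 45·232 = -36
m = -36 < 0,  v_rel·d = -102 < 0  ⇒  outside

inside=no margin=-36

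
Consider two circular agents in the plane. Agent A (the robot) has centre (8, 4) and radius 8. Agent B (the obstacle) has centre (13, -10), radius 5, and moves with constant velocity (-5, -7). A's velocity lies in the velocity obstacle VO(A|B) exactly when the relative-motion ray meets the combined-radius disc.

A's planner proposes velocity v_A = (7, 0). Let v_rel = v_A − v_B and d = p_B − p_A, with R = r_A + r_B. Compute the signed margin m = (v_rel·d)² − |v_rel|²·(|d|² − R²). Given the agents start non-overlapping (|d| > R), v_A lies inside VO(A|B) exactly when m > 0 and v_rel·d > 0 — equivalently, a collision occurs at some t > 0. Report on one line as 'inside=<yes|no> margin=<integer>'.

d = (5, -14),  |d|² = 221;  R = 8+5 = 13,  c = 221−13² = 52
v_rel = (12, 7),  |v_rel|² = 193;  v_rel·d = (12)·(5) + (7)·(-14) = -38
193·t² + 76·t + 52 = 0  ⇒  m = (-38)² − 193·52 = -8592
m = -8592 < 0,  v_rel·d = -38 < 0  ⇒  outside

inside=no margin=-8592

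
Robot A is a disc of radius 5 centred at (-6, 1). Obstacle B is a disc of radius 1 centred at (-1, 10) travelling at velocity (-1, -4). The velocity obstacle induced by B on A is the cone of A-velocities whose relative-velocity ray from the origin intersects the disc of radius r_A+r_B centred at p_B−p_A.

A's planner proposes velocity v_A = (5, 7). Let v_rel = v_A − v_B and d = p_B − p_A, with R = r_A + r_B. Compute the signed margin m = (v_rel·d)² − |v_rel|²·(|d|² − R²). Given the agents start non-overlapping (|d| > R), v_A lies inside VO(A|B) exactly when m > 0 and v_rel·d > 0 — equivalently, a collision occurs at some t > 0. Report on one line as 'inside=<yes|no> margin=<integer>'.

d = (5, 9),  |d|² = 106;  R = 5+1 = 6,  c = 106−6² = 70
v_rel = (6, 11),  |v_rel|² = 157;  v_rel·d = (6)·(5) + (11)·(9) = 129
157·t² − 258·t + 70 = 0  ⇒  m = 129² − 157·70 = 5651
m = 5651 > 0,  v_rel·d = 129 > 0  ⇒  inside

inside=yes margin=5651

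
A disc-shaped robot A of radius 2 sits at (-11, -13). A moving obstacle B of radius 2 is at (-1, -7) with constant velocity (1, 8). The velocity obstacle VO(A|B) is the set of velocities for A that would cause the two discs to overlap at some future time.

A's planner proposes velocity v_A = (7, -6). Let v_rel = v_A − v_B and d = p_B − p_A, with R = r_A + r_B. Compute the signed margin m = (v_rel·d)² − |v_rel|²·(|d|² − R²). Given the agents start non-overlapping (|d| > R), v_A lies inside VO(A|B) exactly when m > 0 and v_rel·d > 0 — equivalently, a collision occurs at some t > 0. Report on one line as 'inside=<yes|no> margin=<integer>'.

d = (10, 6),  |d|² = 136;  R = 2+2 = 4,  c = 136−4² = 120
v_rel = (6, -14),  |v_rel|² = 232;  v_rel·d = (6)·(10) + (-14)·(6) = -24
232·t² + 48·t + 120 = 0  ⇒  m = (-24)² − 232·120 = -27264
m = -27264 < 0,  v_rel·d = -24 < 0  ⇒  outside

inside=no margin=-27264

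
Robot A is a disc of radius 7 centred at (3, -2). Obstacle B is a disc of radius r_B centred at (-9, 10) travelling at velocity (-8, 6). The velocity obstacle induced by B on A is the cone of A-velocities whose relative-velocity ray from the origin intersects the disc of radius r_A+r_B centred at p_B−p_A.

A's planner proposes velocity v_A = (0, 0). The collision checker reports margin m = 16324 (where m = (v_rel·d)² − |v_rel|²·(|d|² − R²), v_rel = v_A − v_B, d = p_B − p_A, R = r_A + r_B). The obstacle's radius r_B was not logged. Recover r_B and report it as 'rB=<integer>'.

m = 16324
d = (-12, 12);  v_rel = (8, -6),  |v_rel|² = 100
v_rel×d = (8)·(12) − (-6)·(-12) = 24
since m = R²·100 − 24²:  R² = (576 + 16324) / 100 = 169
R = √169 = 13  ⇒  r_B = 13 − 7 = 6

rB=6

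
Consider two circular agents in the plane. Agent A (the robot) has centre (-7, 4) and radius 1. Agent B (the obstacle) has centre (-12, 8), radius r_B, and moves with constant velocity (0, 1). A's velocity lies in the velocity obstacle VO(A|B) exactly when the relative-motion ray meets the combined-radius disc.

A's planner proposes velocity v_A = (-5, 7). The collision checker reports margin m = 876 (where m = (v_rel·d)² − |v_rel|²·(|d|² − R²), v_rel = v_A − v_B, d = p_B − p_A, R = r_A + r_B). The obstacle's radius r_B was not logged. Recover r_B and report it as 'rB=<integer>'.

m = 876
d = (-5, 4);  v_rel = (-5, 6),  |v_rel|² = 61
v_rel×d = (-5)·(4) − (6)·(-5) = 10
since m = R²·61 − 10²:  R² = (100 + 876) / 61 = 16
R = √16 = 4  ⇒  r_B = 4 − 1 = 3

rB=3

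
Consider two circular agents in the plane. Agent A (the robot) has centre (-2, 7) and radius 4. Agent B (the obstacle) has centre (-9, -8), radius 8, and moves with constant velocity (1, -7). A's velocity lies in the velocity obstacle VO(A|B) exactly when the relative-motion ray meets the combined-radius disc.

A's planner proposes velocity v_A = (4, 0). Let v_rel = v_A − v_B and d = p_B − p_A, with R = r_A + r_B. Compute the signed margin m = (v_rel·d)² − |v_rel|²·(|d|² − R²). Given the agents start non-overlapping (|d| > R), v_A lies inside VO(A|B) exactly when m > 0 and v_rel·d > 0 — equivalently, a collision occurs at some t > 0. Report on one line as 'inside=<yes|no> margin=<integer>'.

d = (-7, -15),  |d|² = 274;  R = 4+8 = 12,  c = 274−12² = 130
v_rel = (3, 7),  |v_rel|² = 58;  v_rel·d = (3)·(-7) + (7)·(-15) = -126
58·t² + 252·t + 130 = 0  ⇒  m = (-126)² − 58·130 = 8336
m = 8336 > 0,  v_rel·d = -126 < 0  ⇒  outside

inside=no margin=8336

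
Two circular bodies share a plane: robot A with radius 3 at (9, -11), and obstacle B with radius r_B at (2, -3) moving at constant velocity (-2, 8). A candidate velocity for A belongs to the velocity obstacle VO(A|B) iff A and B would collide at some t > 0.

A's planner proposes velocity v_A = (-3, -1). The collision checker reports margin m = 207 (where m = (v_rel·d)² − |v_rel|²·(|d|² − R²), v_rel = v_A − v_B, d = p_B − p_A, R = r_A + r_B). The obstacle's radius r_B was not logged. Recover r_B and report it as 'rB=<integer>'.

m = 207
d = (-7, 8);  v_rel = (-1, -9),  |v_rel|² = 82
v_rel×d = (-1)·(8) − (-9)·(-7) = -71
since m = R²·82 − (-71)²:  R² = (5041 + 207) / 82 = 64
R = √64 = 8  ⇒  r_B = 8 − 3 = 5

rB=5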